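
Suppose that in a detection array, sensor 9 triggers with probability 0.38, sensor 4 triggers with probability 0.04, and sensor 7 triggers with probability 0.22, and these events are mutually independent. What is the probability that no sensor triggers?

P(none) = (1 − 0.38) × (1 − 0.04) × (1 − 0.22) = 0.62 × 0.96 × 0.78 = 0.464256

0.464256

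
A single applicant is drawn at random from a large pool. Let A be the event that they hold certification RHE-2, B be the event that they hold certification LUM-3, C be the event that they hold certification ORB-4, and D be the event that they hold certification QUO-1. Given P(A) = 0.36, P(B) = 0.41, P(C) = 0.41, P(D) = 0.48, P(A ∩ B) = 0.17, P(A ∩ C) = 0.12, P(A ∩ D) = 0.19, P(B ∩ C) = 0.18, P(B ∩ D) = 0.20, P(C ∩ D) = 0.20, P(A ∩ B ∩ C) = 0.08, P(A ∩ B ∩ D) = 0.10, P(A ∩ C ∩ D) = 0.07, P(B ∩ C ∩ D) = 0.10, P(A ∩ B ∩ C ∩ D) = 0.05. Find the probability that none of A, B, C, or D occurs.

0.10

P(A ∪ B ∪ C ∪ D) = 0.36 + 0.41 + 0.41 + 0.48 − 0.17 − 0.12 − 0.19 − 0.18 − 0.20 − 0.20 + 0.08 + 0.10 + 0.07 + 0.10 − 0.05 = 0.90
P(none) = 1 − 0.90 = 0.10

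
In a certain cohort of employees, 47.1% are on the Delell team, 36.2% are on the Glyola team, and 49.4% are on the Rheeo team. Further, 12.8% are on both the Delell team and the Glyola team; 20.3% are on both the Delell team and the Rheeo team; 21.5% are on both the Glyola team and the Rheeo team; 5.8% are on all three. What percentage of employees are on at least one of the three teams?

By inclusion–exclusion:
P(union) = 47.1 + 36.2 + 49.4 − 12.8 − 20.3 − 21.5 + 5.8 = 83.9%

83.9%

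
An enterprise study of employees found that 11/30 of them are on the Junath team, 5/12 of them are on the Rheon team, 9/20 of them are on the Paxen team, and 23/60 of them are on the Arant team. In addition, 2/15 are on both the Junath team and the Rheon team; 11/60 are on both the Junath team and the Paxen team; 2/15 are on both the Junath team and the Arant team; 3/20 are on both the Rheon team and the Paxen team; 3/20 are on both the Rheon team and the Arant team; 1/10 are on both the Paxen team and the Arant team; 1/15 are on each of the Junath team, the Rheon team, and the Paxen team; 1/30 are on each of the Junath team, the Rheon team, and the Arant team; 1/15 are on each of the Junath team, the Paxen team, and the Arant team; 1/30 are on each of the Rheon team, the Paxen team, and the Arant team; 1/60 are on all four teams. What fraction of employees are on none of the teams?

1/20

P(at least one) = 11/30 + 5/12 + 9/20 + 23/60 − 2/15 − 11/60 − 2/15 − 3/20 − 3/20 − 1/10 + 1/15 + 1/30 + 1/15 + 1/30 − 1/60 = 19/20
P(none) = 1 − 19/20 = 1/20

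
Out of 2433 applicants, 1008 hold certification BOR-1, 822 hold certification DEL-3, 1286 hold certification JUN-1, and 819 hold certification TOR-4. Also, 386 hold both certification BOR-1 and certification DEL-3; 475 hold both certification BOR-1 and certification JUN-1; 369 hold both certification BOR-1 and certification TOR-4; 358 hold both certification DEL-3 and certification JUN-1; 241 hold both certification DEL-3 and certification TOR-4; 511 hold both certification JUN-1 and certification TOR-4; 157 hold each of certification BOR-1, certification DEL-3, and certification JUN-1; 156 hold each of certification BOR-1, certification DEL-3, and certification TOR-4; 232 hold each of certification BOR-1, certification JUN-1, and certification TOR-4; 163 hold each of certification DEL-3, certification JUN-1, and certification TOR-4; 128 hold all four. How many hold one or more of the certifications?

Using inclusion–exclusion:
N(≥1) = 1008 + 822 + 1286 + 819 − 386 − 475 − 369 − 358 − 241 − 511 + 157 + 156 + 232 + 163 − 128 = 2175

2175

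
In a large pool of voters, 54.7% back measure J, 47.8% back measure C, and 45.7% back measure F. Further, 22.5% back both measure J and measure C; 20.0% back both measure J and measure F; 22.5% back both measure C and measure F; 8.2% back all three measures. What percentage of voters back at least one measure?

91.4%

Apply inclusion-exclusion:
P(union) = 54.7 + 47.8 + 45.7 − 22.5 − 20.0 − 22.5 + 8.2 = 91.4%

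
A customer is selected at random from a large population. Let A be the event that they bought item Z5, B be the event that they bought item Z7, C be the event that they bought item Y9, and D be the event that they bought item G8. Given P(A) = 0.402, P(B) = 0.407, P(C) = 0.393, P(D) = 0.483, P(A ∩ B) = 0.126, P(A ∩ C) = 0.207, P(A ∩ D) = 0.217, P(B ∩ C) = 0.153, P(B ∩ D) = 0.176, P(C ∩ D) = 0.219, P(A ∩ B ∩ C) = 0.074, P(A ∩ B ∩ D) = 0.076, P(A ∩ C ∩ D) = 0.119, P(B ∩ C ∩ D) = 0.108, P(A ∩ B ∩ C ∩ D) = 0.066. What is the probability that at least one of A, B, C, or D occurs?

0.898

P(A ∪ B ∪ C ∪ D) = 0.402 + 0.407 + 0.393 + 0.483 − 0.126 − 0.207 − 0.217 − 0.153 − 0.176 − 0.219 + 0.074 + 0.076 + 0.119 + 0.108 − 0.066 = 0.898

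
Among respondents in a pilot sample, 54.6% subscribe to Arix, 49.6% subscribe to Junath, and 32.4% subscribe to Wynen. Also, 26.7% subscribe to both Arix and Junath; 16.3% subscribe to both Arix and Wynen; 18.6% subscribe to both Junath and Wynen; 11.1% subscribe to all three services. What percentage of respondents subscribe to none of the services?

By inclusion–exclusion:
P(union) = 54.6 + 49.6 + 32.4 − 26.7 − 16.3 − 18.6 + 11.1 = 86.1%
P(none) = 100% − 86.1% = 13.9%

13.9%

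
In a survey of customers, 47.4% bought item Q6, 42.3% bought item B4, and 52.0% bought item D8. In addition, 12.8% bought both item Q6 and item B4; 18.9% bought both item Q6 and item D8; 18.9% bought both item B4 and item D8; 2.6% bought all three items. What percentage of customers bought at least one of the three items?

93.7%

Apply inclusion-exclusion:
P(at least one) = 47.4 + 42.3 + 52.0 − 12.8 − 18.9 − 18.9 + 2.6 = 93.7%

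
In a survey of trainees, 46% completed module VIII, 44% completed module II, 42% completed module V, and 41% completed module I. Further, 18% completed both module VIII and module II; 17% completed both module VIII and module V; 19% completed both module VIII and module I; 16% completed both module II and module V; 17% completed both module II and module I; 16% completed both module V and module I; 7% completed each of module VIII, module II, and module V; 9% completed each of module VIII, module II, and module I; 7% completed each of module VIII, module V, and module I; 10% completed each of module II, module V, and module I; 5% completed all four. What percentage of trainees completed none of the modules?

2%

P(at least one) = 46 + 44 + 42 + 41 − 18 − 17 − 19 − 16 − 17 − 16 + 7 + 9 + 7 + 10 − 5 = 98%
P(none) = 100% − 98% = 2%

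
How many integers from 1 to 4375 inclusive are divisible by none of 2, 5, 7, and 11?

1363

Inclusion–exclusion gives
floor(4375/2) + floor(4375/5) + floor(4375/7) + floor(4375/11) − floor(4375/10) − floor(4375/14) − floor(4375/22) − floor(4375/35) − floor(4375/55) − floor(4375/77) + floor(4375/70) + floor(4375/110) + floor(4375/154) + floor(4375/385) − floor(4375/770) = 2187 + 875 + 625 + 397 − 437 − 312 − 198 − 125 − 79 − 56 + 62 + 39 + 28 + 11 − 5 = 3012
4375 − 3012 = 1363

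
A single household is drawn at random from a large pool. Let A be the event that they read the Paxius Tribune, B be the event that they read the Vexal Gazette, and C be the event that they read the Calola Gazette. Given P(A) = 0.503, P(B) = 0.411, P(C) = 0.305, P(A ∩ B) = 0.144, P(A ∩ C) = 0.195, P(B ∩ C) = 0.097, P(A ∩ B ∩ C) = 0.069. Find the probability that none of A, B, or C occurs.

0.148

Inclusion–exclusion gives
P(A ∪ B ∪ C) = 0.503 + 0.411 + 0.305 − 0.144 − 0.195 − 0.097 + 0.069 = 0.852
P(none) = 1 − 0.852 = 0.148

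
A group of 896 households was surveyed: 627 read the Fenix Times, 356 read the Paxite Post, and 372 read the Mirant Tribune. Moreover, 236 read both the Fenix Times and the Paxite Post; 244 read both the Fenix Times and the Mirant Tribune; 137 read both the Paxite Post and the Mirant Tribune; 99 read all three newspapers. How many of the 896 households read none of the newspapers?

59

By inclusion-exclusion,
N(≥1) = 627 + 356 + 372 − 236 − 244 − 137 + 99 = 837
None: 896 − 837 = 59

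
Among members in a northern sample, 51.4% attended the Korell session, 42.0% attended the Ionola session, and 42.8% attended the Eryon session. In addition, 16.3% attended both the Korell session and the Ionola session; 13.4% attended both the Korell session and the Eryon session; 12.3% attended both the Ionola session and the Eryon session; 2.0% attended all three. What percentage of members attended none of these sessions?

3.8%

By inclusion-exclusion,
P(union) = 51.4 + 42.0 + 42.8 − 16.3 − 13.4 − 12.3 + 2.0 = 96.2%
P(none) = 100% − 96.2% = 3.8%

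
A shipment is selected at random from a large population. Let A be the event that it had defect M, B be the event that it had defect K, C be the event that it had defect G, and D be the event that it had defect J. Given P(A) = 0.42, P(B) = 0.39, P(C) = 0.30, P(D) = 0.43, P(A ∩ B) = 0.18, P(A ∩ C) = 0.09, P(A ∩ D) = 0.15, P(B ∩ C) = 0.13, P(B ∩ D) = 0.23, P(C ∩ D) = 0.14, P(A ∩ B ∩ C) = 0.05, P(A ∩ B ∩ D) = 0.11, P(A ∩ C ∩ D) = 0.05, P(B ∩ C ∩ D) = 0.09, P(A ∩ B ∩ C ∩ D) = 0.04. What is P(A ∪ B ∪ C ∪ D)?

Using inclusion–exclusion:
P(A ∪ B ∪ C ∪ D) = 0.42 + 0.39 + 0.30 + 0.43 − 0.18 − 0.09 − 0.15 − 0.13 − 0.23 − 0.14 + 0.05 + 0.11 + 0.05 + 0.09 − 0.04 = 0.88

0.88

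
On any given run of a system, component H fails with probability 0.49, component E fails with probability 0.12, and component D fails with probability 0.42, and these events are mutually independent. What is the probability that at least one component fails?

P(none) = (1 − 0.49) × (1 − 0.12) × (1 − 0.42) = 0.51 × 0.88 × 0.58 = 0.260304
P(at least one) = 1 − 0.260304 = 0.739696

0.739696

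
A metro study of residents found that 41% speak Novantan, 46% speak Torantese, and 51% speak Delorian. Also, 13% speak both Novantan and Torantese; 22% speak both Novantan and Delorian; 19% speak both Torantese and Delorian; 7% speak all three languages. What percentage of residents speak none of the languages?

9%

By inclusion-exclusion,
P(union) = 41 + 46 + 51 − 13 − 22 − 19 + 7 = 91%
P(none) = 100% − 91% = 9%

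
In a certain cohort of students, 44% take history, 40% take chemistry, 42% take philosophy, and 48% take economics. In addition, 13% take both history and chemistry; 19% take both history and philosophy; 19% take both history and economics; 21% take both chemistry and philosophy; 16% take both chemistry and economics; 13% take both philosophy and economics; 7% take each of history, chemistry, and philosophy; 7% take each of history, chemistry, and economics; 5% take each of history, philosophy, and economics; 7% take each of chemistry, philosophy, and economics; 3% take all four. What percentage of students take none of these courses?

4%

By inclusion-exclusion,
P(at least one) = 44 + 40 + 42 + 48 − 13 − 19 − 19 − 21 − 16 − 13 + 7 + 7 + 5 + 7 − 3 = 96%
P(none) = 100% − 96% = 4%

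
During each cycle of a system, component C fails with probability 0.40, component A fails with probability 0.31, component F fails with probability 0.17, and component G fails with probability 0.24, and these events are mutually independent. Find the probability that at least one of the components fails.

0.7388488

P(none) = (1 − 0.40) × (1 − 0.31) × (1 − 0.17) × (1 − 0.24) = 0.60 × 0.69 × 0.83 × 0.76 = 0.2611512
P(at least one) = 1 − 0.2611512 = 0.7388488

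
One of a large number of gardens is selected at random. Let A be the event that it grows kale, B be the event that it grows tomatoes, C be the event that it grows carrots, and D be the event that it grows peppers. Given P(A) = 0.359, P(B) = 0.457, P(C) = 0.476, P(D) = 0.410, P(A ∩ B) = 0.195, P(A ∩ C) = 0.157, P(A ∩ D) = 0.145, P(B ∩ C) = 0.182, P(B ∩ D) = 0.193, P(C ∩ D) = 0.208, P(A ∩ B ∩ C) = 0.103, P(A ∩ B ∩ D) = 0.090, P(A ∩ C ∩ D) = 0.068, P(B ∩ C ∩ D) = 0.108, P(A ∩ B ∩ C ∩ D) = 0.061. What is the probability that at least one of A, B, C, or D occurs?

0.930

Using inclusion–exclusion:
P(A ∪ B ∪ C ∪ D) = 0.359 + 0.457 + 0.476 + 0.410 − 0.195 − 0.157 − 0.145 − 0.182 − 0.193 − 0.208 + 0.103 + 0.090 + 0.068 + 0.108 − 0.061 = 0.930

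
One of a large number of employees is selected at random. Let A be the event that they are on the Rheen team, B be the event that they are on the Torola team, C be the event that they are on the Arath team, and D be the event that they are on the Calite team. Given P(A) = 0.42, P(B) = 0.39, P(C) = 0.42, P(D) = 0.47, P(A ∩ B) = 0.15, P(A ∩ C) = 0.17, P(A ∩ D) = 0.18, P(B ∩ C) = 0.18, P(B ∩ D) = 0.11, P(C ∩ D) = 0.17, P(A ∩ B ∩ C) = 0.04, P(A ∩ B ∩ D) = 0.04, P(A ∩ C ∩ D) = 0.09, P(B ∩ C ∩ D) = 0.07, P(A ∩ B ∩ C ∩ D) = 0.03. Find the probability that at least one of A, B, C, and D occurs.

0.95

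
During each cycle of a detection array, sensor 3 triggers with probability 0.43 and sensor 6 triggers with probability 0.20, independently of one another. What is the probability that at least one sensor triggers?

P(none) = (1 − 0.43) × (1 − 0.20) = 0.57 × 0.80 = 0.456
P(at least one) = 1 − 0.456 = 0.544

0.544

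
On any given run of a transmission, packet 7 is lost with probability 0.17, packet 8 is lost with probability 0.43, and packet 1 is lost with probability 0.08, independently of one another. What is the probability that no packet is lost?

0.435252

P(none) = (1 − 0.17) × (1 − 0.43) × (1 − 0.08) = 0.83 × 0.57 × 0.92 = 0.435252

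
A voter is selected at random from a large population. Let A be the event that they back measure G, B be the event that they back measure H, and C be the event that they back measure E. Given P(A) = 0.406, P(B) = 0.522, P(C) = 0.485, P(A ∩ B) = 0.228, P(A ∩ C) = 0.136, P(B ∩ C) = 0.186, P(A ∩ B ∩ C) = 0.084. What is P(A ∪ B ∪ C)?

0.947

P(A ∪ B ∪ C) = 0.406 + 0.522 + 0.485 − 0.228 − 0.136 − 0.186 + 0.084 = 0.947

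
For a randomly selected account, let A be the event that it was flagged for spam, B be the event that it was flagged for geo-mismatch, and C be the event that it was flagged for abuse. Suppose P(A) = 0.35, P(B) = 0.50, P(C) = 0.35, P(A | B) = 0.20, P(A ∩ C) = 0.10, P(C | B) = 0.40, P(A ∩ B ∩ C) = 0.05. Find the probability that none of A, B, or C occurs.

0.15

P(A ∩ B) = P(B)·P(A|B) = 0.50 × 0.20 = 0.10
P(B ∩ C) = P(B)·P(C|B) = 0.50 × 0.40 = 0.20
P(A ∪ B ∪ C) = 0.35 + 0.50 + 0.35 − 0.10 − 0.10 − 0.20 + 0.05 = 0.85
P(none) = 1 − 0.85 = 0.15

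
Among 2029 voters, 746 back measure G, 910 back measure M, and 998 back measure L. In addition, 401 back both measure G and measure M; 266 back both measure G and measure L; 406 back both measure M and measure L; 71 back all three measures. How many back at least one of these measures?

|at least one| = 746 + 910 + 998 − 401 − 266 − 406 + 71 = 1652

1652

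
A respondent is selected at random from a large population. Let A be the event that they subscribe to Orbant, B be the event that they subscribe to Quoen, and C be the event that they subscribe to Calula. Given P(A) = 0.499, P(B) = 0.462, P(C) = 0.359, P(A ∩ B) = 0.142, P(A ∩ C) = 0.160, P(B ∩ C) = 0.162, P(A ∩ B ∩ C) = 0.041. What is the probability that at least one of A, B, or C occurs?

0.897

P(A ∪ B ∪ C) = 0.499 + 0.462 + 0.359 − 0.142 − 0.160 − 0.162 + 0.041 = 0.897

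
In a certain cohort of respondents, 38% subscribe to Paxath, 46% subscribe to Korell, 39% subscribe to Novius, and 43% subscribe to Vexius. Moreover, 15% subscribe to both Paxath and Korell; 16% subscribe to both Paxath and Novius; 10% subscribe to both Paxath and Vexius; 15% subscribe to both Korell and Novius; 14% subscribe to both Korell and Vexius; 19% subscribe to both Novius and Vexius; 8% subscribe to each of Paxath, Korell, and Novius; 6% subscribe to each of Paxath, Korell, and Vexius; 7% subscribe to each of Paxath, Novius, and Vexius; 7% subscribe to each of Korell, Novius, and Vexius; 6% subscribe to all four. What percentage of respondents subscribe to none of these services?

By inclusion–exclusion:
P(≥1) = 38 + 46 + 39 + 43 − 15 − 16 − 10 − 15 − 14 − 19 + 8 + 6 + 7 + 7 − 6 = 99%
P(none) = 100% − 99% = 1%

1%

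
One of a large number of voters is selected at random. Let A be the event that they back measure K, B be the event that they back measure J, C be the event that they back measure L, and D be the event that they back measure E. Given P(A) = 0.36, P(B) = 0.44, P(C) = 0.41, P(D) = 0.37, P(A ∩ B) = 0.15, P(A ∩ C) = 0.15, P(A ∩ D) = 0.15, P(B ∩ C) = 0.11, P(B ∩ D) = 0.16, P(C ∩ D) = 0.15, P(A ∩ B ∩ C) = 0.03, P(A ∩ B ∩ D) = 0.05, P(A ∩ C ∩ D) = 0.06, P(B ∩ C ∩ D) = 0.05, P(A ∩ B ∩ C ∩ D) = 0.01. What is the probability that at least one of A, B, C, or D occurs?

0.89

P(A ∪ B ∪ C ∪ D) = 0.36 + 0.44 + 0.41 + 0.37 − 0.15 − 0.15 − 0.15 − 0.11 − 0.16 − 0.15 + 0.03 + 0.05 + 0.06 + 0.05 − 0.01 = 0.89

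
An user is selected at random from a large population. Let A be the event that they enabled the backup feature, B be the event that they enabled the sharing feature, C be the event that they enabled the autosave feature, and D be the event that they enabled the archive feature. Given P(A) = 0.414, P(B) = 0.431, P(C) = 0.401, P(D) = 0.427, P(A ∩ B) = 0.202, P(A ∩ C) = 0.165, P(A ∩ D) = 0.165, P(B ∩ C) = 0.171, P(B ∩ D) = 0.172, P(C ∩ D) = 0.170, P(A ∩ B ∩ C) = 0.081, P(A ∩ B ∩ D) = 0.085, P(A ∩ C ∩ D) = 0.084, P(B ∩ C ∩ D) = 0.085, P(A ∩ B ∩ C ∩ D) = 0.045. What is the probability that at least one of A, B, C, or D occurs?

0.918

P(A ∪ B ∪ C ∪ D) = 0.414 + 0.431 + 0.401 + 0.427 − 0.202 − 0.165 − 0.165 − 0.171 − 0.172 − 0.170 + 0.081 + 0.085 + 0.084 + 0.085 − 0.045 = 0.918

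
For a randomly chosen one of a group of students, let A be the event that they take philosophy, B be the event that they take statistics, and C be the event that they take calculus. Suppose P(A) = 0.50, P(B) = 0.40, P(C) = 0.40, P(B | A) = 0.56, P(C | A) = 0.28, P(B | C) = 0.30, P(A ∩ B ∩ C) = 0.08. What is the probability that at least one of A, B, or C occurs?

P(A ∩ B) = P(A)·P(B|A) = 0.50 × 0.56 = 0.28
P(A ∩ C) = P(A)·P(C|A) = 0.50 × 0.28 = 0.14
P(B ∩ C) = P(C)·P(B|C) = 0.40 × 0.30 = 0.12
P(A ∪ B ∪ C) = 0.50 + 0.40 + 0.40 − 0.28 − 0.14 − 0.12 + 0.08 = 0.84

0.84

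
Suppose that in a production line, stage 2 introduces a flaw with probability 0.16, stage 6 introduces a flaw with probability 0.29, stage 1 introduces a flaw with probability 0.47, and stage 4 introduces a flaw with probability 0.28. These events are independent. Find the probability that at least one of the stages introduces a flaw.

P(none) = (1 − 0.16) × (1 − 0.29) × (1 − 0.47) × (1 − 0.28) = 0.84 × 0.71 × 0.53 × 0.72 = 0.22758624
P(at least one) = 1 − 0.22758624 = 0.77241376

0.77241376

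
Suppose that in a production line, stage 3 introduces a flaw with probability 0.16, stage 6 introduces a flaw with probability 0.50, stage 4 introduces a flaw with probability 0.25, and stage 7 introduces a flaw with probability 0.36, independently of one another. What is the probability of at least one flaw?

P(none) = (1 − 0.16) × (1 − 0.50) × (1 − 0.25) × (1 − 0.36) = 0.84 × 0.50 × 0.75 × 0.64 = 0.2016
P(at least one) = 1 − 0.2016 = 0.7984

0.7984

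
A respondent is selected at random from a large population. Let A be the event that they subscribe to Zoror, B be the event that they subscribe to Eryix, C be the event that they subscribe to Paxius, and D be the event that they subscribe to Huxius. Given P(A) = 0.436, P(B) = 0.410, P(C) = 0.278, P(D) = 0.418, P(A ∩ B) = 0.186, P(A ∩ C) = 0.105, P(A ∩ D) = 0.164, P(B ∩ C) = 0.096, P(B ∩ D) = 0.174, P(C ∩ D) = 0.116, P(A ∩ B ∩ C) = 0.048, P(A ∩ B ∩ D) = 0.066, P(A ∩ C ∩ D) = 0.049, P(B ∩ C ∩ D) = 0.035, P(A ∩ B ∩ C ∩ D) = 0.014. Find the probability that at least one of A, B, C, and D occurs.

0.885

Using inclusion–exclusion:
P(A ∪ B ∪ C ∪ D) = 0.436 + 0.410 + 0.278 + 0.418 − 0.186 − 0.105 − 0.164 − 0.096 − 0.174 − 0.116 + 0.048 + 0.066 + 0.049 + 0.035 − 0.014 = 0.885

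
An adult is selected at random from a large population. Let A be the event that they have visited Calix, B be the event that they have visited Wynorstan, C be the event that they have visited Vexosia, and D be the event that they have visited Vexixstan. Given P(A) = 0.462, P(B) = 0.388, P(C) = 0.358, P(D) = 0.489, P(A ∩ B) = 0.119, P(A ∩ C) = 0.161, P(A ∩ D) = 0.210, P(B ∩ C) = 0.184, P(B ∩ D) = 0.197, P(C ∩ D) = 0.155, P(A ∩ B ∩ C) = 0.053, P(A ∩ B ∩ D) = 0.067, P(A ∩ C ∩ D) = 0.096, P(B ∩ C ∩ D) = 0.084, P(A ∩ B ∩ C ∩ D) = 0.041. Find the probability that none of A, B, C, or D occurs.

By inclusion–exclusion:
P(A ∪ B ∪ C ∪ D) = 0.462 + 0.388 + 0.358 + 0.489 − 0.119 − 0.161 − 0.210 − 0.184 − 0.197 − 0.155 + 0.053 + 0.067 + 0.096 + 0.084 − 0.041 = 0.930
P(none) = 1 − 0.930 = 0.070

0.070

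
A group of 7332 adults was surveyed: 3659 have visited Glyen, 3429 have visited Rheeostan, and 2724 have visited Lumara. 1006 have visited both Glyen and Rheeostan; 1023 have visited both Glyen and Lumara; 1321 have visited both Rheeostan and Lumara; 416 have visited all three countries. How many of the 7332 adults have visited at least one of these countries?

Inclusion–exclusion gives
N(≥1) = 3659 + 3429 + 2724 − 1006 − 1023 − 1321 + 416 = 6878

6878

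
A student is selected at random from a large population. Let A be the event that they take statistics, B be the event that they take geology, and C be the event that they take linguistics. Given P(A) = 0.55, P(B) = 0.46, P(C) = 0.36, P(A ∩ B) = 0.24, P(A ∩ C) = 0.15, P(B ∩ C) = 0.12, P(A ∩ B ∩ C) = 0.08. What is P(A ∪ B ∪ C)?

P(A ∪ B ∪ C) = 0.55 + 0.46 + 0.36 − 0.24 − 0.15 − 0.12 + 0.08 = 0.94

0.94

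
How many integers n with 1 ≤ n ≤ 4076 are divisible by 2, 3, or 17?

By inclusion-exclusion,
2038 + 1358 + 239 − 679 − 119 − 79 + 39 = 2797

2797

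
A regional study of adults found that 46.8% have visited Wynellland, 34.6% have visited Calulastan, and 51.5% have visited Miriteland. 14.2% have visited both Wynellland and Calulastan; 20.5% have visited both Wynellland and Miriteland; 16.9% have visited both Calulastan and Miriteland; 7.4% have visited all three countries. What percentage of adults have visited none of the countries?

11.3%

Inclusion–exclusion gives
P(at least one) = 46.8 + 34.6 + 51.5 − 14.2 − 20.5 − 16.9 + 7.4 = 88.7%
P(none) = 100% − 88.7% = 11.3%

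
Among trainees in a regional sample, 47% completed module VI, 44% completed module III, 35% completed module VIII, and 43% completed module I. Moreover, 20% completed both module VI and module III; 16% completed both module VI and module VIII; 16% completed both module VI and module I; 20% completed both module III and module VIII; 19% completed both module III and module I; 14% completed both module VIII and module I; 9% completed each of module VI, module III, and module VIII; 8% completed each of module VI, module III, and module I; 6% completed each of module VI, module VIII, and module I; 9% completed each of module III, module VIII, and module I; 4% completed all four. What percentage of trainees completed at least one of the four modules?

92%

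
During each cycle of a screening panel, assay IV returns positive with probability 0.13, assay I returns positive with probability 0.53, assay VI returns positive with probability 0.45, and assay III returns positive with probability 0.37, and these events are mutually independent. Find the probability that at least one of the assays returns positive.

P(none) = (1 − 0.13) × (1 − 0.53) × (1 − 0.45) × (1 − 0.37) = 0.87 × 0.47 × 0.55 × 0.63 = 0.14168385
P(at least one) = 1 − 0.14168385 = 0.85831615

0.85831615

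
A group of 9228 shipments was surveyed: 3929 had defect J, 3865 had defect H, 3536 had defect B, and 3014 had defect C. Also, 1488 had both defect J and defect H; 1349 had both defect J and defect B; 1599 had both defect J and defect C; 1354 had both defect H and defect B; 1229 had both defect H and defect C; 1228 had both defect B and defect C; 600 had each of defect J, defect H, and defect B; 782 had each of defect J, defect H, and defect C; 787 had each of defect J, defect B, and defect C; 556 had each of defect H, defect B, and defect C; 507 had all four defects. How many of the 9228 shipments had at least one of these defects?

|union| = 3929 + 3865 + 3536 + 3014 − 1488 − 1349 − 1599 − 1354 − 1229 − 1228 + 600 + 782 + 787 + 556 − 507 = 8315

8315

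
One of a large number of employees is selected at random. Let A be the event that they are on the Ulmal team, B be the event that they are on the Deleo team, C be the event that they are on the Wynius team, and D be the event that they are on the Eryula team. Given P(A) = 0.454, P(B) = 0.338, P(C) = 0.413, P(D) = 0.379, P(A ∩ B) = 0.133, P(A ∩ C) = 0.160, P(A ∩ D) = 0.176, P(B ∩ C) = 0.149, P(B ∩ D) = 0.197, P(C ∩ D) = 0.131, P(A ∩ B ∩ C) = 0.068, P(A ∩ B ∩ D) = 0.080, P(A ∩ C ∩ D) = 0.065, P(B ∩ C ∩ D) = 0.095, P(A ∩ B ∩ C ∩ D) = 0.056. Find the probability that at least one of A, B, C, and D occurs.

0.890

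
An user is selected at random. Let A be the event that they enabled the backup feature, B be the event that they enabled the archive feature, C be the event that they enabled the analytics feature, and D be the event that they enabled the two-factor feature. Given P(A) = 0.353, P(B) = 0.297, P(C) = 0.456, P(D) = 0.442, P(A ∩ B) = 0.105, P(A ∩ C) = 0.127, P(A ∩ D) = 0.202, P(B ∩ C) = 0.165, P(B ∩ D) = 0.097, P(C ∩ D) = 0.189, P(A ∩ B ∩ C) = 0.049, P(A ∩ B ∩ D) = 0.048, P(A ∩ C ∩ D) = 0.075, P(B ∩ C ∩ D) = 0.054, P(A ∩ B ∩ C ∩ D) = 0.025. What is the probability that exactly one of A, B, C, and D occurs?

0.356

By inclusion–exclusion (exactly-one form):
P(exactly one) = 0.353 + 0.297 + 0.456 + 0.442 − 2·0.105 − 2·0.127 − 2·0.202 − 2·0.165 − 2·0.097 − 2·0.189 + 3·0.049 + 3·0.048 + 3·0.075 + 3·0.054 − 4·0.025 = 0.356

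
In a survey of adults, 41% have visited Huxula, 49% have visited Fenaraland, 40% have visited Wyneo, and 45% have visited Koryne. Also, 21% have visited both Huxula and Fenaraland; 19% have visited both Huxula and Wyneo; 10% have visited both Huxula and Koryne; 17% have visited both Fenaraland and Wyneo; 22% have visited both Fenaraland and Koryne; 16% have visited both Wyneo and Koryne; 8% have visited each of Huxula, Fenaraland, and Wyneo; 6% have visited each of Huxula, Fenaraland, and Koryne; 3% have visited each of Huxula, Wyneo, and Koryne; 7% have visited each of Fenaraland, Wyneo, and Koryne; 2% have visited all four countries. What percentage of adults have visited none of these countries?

8%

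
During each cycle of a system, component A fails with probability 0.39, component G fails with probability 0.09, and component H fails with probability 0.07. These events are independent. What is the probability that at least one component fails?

0.483757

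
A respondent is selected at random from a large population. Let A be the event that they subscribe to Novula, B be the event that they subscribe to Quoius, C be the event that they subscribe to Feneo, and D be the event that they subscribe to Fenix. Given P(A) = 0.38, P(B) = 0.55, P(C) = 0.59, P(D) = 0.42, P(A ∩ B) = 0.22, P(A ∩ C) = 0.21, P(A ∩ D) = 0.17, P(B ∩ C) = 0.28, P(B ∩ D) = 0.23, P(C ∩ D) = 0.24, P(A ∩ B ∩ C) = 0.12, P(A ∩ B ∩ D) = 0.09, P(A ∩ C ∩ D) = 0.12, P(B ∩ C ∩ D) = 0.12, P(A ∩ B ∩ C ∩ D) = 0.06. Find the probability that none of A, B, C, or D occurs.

P(A ∪ B ∪ C ∪ D) = 0.38 + 0.55 + 0.59 + 0.42 − 0.22 − 0.21 − 0.17 − 0.28 − 0.23 − 0.24 + 0.12 + 0.09 + 0.12 + 0.12 − 0.06 = 0.98
P(none) = 1 − 0.98 = 0.02

0.02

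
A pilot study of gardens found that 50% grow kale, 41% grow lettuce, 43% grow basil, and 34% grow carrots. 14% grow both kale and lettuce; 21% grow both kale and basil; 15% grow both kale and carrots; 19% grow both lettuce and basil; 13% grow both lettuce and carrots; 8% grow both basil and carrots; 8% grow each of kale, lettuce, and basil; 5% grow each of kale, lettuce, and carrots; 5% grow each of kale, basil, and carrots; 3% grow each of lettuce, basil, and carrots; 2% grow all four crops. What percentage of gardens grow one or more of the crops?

Using inclusion–exclusion:
P(union) = 50 + 41 + 43 + 34 − 14 − 21 − 15 − 19 − 13 − 8 + 8 + 5 + 5 + 3 − 2 = 97%

97%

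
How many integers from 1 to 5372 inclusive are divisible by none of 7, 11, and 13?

3864

Using inclusion–exclusion:
767 + 488 + 413 − 69 − 59 − 37 + 5 = 1508
5372 − 1508 = 3864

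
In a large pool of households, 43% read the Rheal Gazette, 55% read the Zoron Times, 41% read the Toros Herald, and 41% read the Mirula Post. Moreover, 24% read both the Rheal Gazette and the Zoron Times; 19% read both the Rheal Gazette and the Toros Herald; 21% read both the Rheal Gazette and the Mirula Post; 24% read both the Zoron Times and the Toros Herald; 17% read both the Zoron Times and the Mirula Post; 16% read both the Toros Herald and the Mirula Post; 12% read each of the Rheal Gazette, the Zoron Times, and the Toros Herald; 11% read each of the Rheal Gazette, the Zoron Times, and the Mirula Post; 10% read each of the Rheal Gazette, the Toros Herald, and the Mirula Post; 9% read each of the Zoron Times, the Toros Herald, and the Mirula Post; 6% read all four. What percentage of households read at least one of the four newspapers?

95%

P(≥1) = 43 + 55 + 41 + 41 − 24 − 19 − 21 − 24 − 17 − 16 + 12 + 11 + 10 + 9 − 6 = 95%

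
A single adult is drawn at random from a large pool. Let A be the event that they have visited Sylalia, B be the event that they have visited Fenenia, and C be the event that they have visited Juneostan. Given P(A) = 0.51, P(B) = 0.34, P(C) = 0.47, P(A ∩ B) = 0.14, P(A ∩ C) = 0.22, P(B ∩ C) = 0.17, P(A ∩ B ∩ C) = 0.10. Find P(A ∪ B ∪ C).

Apply inclusion-exclusion:
P(A ∪ B ∪ C) = 0.51 + 0.34 + 0.47 − 0.14 − 0.22 − 0.17 + 0.10 = 0.89

0.89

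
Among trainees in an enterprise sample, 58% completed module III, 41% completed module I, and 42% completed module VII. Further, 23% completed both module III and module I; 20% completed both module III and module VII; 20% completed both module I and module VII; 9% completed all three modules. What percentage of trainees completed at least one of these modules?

P(≥1) = 58 + 41 + 42 − 23 − 20 − 20 + 9 = 87%

87%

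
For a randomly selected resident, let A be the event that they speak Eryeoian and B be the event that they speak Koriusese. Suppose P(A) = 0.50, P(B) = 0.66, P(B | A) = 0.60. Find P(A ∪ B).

P(A ∩ B) = P(A)·P(B|A) = 0.50 × 0.60 = 0.30
P(A ∪ B) = 0.50 + 0.66 − 0.30 = 0.86

0.86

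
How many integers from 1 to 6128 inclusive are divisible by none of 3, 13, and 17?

Inclusion–exclusion gives
floor(6128/3) + floor(6128/13) + floor(6128/17) − floor(6128/39) − floor(6128/51) − floor(6128/221) + floor(6128/663) = 2042 + 471 + 360 − 157 − 120 − 27 + 9 = 2578
6128 − 2578 = 3550

3550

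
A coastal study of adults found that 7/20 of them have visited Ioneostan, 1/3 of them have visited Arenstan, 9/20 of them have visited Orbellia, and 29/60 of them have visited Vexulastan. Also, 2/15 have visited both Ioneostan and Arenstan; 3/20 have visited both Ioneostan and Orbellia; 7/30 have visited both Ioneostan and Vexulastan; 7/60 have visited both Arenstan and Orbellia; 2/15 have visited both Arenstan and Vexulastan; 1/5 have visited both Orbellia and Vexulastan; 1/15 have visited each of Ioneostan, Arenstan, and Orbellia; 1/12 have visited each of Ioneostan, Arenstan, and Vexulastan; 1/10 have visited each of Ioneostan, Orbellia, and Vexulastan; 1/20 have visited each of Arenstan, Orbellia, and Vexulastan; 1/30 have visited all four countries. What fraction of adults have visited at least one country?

P(≥1) = 7/20 + 1/3 + 9/20 + 29/60 − 2/15 − 3/20 − 7/30 − 7/60 − 2/15 − 1/5 + 1/15 + 1/12 + 1/10 + 1/20 − 1/30 = 11/12

11/12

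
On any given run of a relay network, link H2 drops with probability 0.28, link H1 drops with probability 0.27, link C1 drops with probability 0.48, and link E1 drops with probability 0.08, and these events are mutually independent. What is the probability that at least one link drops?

P(none) = (1 − 0.28) × (1 − 0.27) × (1 − 0.48) × (1 − 0.08) = 0.72 × 0.73 × 0.52 × 0.92 = 0.25144704
P(at least one) = 1 − 0.25144704 = 0.74855296

0.74855296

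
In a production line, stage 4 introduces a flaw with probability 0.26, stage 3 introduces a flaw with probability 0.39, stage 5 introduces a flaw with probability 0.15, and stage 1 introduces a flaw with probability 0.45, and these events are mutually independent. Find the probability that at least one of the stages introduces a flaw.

0.7889705

P(none) = (1 − 0.26) × (1 − 0.39) × (1 − 0.15) × (1 − 0.45) = 0.74 × 0.61 × 0.85 × 0.55 = 0.2110295
P(at least one) = 1 − 0.2110295 = 0.7889705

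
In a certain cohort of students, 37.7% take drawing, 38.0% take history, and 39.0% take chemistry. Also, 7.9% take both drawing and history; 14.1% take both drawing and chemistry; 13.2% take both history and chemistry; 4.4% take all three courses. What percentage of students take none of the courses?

16.1%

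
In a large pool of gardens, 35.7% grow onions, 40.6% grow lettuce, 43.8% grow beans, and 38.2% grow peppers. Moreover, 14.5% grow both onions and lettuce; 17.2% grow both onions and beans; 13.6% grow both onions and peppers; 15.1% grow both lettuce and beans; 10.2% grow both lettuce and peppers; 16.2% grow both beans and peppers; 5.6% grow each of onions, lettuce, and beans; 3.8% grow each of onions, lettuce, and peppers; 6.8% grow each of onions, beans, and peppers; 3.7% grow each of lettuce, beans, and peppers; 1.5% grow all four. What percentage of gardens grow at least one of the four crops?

89.9%

P(union) = 35.7 + 40.6 + 43.8 + 38.2 − 14.5 − 17.2 − 13.6 − 15.1 − 10.2 − 16.2 + 5.6 + 3.8 + 6.8 + 3.7 − 1.5 = 89.9%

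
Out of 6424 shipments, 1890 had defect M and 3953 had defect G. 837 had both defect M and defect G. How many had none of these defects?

Apply inclusion-exclusion:
|union| = 1890 + 3953 − 837 = 5006
None: 6424 − 5006 = 1418

1418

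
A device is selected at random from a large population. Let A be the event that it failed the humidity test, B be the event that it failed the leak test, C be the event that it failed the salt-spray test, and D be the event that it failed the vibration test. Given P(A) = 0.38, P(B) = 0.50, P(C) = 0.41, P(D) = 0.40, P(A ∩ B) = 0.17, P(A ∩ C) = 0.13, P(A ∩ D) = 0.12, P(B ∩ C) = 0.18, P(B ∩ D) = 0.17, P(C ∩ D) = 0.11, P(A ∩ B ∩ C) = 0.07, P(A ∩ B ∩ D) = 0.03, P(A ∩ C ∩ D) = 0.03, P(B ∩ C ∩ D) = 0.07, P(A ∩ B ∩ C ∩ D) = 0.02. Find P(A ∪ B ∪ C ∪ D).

0.99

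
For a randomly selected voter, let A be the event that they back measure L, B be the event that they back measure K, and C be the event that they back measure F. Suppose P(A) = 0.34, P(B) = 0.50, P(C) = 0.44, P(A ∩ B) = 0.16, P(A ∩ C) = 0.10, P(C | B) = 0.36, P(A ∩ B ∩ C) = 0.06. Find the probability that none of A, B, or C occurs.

P(B ∩ C) = P(B)·P(C|B) = 0.50 × 0.36 = 0.18
Inclusion–exclusion gives
P(A ∪ B ∪ C) = 0.34 + 0.50 + 0.44 − 0.16 − 0.10 − 0.18 + 0.06 = 0.90
P(none) = 1 − 0.90 = 0.10

0.10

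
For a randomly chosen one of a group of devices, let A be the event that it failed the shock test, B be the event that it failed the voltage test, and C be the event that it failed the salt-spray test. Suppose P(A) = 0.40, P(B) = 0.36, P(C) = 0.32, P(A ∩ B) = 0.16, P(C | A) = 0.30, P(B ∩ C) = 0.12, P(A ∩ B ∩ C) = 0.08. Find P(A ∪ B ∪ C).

0.76

P(A ∩ C) = P(A)·P(C|A) = 0.40 × 0.30 = 0.12
Apply inclusion-exclusion:
P(A ∪ B ∪ C) = 0.40 + 0.36 + 0.32 − 0.16 − 0.12 − 0.12 + 0.08 = 0.76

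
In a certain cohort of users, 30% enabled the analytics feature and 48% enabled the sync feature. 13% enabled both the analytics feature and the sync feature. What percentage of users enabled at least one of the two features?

65%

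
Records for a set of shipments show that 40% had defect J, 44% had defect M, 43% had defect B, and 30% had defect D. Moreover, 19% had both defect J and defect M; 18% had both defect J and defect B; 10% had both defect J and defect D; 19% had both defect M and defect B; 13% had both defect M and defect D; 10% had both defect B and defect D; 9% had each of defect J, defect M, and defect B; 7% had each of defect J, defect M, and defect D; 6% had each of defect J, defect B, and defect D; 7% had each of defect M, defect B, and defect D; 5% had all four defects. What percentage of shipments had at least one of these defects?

92%

P(at least one) = 40 + 44 + 43 + 30 − 19 − 18 − 10 − 19 − 13 − 10 + 9 + 7 + 6 + 7 − 5 = 92%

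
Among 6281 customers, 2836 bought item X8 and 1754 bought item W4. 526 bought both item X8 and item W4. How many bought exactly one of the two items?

3538

By inclusion–exclusion (exactly-one form):
|exactly one| = 2836 + 1754 − 2·526 = 3538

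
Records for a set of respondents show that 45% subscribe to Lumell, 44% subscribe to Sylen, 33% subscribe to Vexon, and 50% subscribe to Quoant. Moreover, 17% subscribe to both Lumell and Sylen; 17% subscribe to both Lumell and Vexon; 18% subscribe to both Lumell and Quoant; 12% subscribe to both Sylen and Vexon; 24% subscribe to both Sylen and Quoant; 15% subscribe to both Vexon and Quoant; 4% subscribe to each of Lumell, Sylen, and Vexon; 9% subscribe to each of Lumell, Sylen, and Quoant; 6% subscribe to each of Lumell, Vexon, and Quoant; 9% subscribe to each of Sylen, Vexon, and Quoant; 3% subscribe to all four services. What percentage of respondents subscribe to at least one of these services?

94%

Inclusion–exclusion gives
P(≥1) = 45 + 44 + 33 + 50 − 17 − 17 − 18 − 12 − 24 − 15 + 4 + 9 + 6 + 9 − 3 = 94%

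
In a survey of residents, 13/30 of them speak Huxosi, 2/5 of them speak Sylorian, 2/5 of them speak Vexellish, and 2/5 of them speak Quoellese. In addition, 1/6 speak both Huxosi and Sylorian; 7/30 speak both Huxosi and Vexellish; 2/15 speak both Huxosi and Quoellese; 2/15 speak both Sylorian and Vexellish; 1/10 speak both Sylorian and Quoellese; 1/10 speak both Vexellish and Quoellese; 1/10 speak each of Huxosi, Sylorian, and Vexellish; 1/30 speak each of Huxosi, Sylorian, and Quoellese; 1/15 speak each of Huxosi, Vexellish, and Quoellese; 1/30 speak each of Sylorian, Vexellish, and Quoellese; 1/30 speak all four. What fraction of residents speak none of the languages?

P(≥1) = 13/30 + 2/5 + 2/5 + 2/5 − 1/6 − 7/30 − 2/15 − 2/15 − 1/10 − 1/10 + 1/10 + 1/30 + 1/15 + 1/30 − 1/30 = 29/30
P(none) = 1 − 29/30 = 1/30

1/30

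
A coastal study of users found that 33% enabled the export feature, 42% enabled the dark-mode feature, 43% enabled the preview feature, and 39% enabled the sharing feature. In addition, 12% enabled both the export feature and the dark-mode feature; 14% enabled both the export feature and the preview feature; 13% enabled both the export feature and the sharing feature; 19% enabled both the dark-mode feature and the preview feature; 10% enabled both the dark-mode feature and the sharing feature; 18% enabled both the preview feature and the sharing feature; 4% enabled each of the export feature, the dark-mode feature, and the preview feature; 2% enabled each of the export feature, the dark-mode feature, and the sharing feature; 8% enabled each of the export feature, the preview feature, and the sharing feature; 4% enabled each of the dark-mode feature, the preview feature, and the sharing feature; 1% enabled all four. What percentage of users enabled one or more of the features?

88%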